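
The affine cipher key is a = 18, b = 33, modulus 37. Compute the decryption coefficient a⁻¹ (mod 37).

Extended Euclidean algorithm:
37 = 2*18 + 1
18 = 18*1 + 0
The gcd is 1. Working backward:
1 = 37 − 2·18
Thus 18·(-2) ≡ 1 (mod 37); reducing, -2 mod 37 = 35.

35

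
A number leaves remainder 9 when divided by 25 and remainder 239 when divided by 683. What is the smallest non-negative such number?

10484

Write x = 9 + 25·k. Then 25·k ≡ 239 − 9 ≡ 230 (mod 683).
Need 25⁻¹ mod 683. Extended Euclid on (683, 25):
683 = 27*25 + 8
25 = 3*8 + 1
8 = 8*1 + 0
Back-substitute:
1 = 25 − 3·8
1 = −3·683 + 82·25
25⁻¹ ≡ 82 (mod 683), so k ≡ 82·230 ≡ 419 (mod 683).
x = 9 + 25·419 = 10484.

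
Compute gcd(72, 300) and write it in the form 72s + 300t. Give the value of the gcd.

12

Apply Euclid's algorithm to 300 and 72:
300 = 4×72 + 12
72 = 6×12 + 0
gcd(72, 300) = 12.
Express as a combination:
12 = 300 − 4·72
So 12 = (1)·300 + (-4)·72.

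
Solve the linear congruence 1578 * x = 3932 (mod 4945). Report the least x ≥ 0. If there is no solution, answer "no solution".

First find gcd(1578, 4945):
4945 = 3*1578 + 211
1578 = 7*211 + 101
211 = 2*101 + 9
101 = 11*9 + 2
9 = 4*2 + 1
2 = 2*1 + 0
gcd = 1, so a unique solution mod 4945 exists.
Back-substitute for the Bézout coefficients:
1 = 9 − 4·2
1 = −4·101 + 45·9
1 = 45·211 − 94·101
1 = −94·1578 + 703·211
1 = 703·4945 − 2203·1578
So 1578·(-2203) ≡ 1 (mod 4945), giving 1578⁻¹ ≡ 2742.
x ≡ 1578⁻¹·3932 ≡ 2742·3932 ≡ 1444 (mod 4945).

1444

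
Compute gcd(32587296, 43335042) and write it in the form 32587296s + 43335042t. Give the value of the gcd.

6

Apply Euclid's algorithm to 43335042 and 32587296:
43335042 = 1*32587296 + 10747746
32587296 = 3*10747746 + 344058
10747746 = 31*344058 + 81948
344058 = 4*81948 + 16266
81948 = 5*16266 + 618
16266 = 26*618 + 198
618 = 3*198 + 24
198 = 8*24 + 6
24 = 4*6 + 0
gcd(32587296, 43335042) = 6.
Back-substituting:
6 = 198 − 8·24
6 = −8·618 + 25·198
6 = 25·16266 − 658·618
6 = −658·81948 + 3315·16266
6 = 3315·344058 − 13918·81948
6 = −13918·10747746 + 434773·344058
6 = 434773·32587296 − 1318237·10747746
6 = −1318237·43335042 + 1753010·32587296
So 6 = (-1318237)·43335042 + (1753010)·32587296.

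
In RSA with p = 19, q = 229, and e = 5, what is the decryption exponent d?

821

φ(n) = (p−1)(q−1) = 18·228 = 4104.
Need d with 5·d ≡ 1 (mod 4104). Apply the extended Euclidean algorithm:
4104 = 820·5 + 4
5 = 1·4 + 1
4 = 4·1 + 0
Back-substitute:
1 = 5 − 4
1 = −4104 + 821·5
So 5·821 ≡ 1 (mod 4104), hence d = 821.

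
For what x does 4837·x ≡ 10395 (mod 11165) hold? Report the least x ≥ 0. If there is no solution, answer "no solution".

660

First find gcd(4837, 11165):
11165 = 2*4837 + 1491
4837 = 3*1491 + 364
1491 = 4*364 + 35
364 = 10*35 + 14
35 = 2*14 + 7
14 = 2*7 + 0
gcd = 7 and 7 | 10395, so solutions exist. Divide through by 7: 691x ≡ 1485 (mod 1595).
Now find 691⁻¹ mod 1595:
1595 = 2*691 + 213
691 = 3*213 + 52
213 = 4*52 + 5
52 = 10*5 + 2
5 = 2*2 + 1
2 = 2*1 + 0
Back-substitute:
1 = 5 − 2·2
1 = −2·52 + 21·5
1 = 21·213 − 86·52
1 = −86·691 + 279·213
1 = 279·1595 − 644·691
So 691·(-644) ≡ 1 (mod 1595), i.e. 691⁻¹ ≡ 951.
Then x ≡ 951·1485 ≡ 660 (mod 1595); the smallest non-negative solution is x = 660.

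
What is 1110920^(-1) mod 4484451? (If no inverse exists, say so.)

2198504

Apply the Euclidean algorithm to 4484451 and 1110920:
4484451 = 4*1110920 + 40771
1110920 = 27*40771 + 10103
40771 = 4*10103 + 359
10103 = 28*359 + 51
359 = 7*51 + 2
51 = 25*2 + 1
2 = 2*1 + 0
The gcd is 1. Working backward:
1 = 51 − 25·2
1 = −25·359 + 176·51
1 = 176·10103 − 4953·359
1 = −4953·40771 + 19988·10103
1 = 19988·1110920 − 544629·40771
1 = −544629·4484451 + 2198504·1110920
So 1110920·2198504 ≡ 1 (mod 4484451).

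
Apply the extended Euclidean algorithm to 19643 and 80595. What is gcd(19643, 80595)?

Repeated division:
80595 = 4·19643 + 2023
19643 = 9·2023 + 1436
2023 = 1·1436 + 587
1436 = 2·587 + 262
587 = 2·262 + 63
262 = 4·63 + 10
63 = 6·10 + 3
10 = 3·3 + 1
3 = 3·1 + 0
gcd(19643, 80595) = 1.
Back-substituting:
1 = 10 − 3·3
1 = −3·63 + 19·10
1 = 19·262 − 79·63
1 = −79·587 + 177·262
1 = 177·1436 − 433·587
1 = −433·2023 + 610·1436
1 = 610·19643 − 5923·2023
1 = −5923·80595 + 24302·19643
So 1 = (-5923)·80595 + (24302)·19643.

1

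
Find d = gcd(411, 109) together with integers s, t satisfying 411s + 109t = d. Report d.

Repeated division:
411 = 3*109 + 84
109 = 1*84 + 25
84 = 3*25 + 9
25 = 2*9 + 7
9 = 1*7 + 2
7 = 3*2 + 1
2 = 2*1 + 0
gcd(411, 109) = 1.
Working backward:
1 = 7 − 3·2
1 = −3·9 + 4·7
1 = 4·25 − 11·9
1 = −11·84 + 37·25
1 = 37·109 − 48·84
1 = −48·411 + 181·109
So 1 = (-48)·411 + (181)·109.

1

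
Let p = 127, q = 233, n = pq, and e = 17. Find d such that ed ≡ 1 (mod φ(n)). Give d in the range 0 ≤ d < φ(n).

25793

φ(n) = (p−1)(q−1) = 126·232 = 29232.
Need d with 17·d ≡ 1 (mod 29232). Apply the extended Euclidean algorithm:
29232 = 1719·17 + 9
17 = 1·9 + 8
9 = 1·8 + 1
8 = 8·1 + 0
Back-substitute:
1 = 9 − 8
1 = −17 + 2·9
1 = 2·29232 − 3439·17
So 17·(-3439) ≡ 1 (mod 29232), hence d ≡ -3439 ≡ 25793 (mod 29232).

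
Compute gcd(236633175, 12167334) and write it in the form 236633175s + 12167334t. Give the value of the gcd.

9

Euclidean algorithm:
236633175 = 19×12167334 + 5453829
12167334 = 2×5453829 + 1259676
5453829 = 4×1259676 + 415125
1259676 = 3×415125 + 14301
415125 = 29×14301 + 396
14301 = 36×396 + 45
396 = 8×45 + 36
45 = 1×36 + 9
36 = 4×9 + 0
gcd(236633175, 12167334) = 9.
Back-substituting:
9 = 45 − 36
9 = −396 + 9·45
9 = 9·14301 − 325·396
9 = −325·415125 + 9434·14301
9 = 9434·1259676 − 28627·415125
9 = −28627·5453829 + 123942·1259676
9 = 123942·12167334 − 276511·5453829
9 = −276511·236633175 + 5377651·12167334
So 9 = (-276511)·236633175 + (5377651)·12167334.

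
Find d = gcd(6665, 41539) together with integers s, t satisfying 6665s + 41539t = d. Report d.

1

Apply Euclid's algorithm to 41539 and 6665:
41539 = 6·6665 + 1549
6665 = 4·1549 + 469
1549 = 3·469 + 142
469 = 3·142 + 43
142 = 3·43 + 13
43 = 3·13 + 4
13 = 3·4 + 1
4 = 4·1 + 0
gcd(6665, 41539) = 1.
Express as a combination:
1 = 13 − 3·4
1 = −3·43 + 10·13
1 = 10·142 − 33·43
1 = −33·469 + 109·142
1 = 109·1549 − 360·469
1 = −360·6665 + 1549·1549
1 = 1549·41539 − 9654·6665
So 1 = (1549)·41539 + (-9654)·6665.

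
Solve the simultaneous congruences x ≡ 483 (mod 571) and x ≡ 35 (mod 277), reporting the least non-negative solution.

59867

Write x = 483 + 571·k. Then 571·k ≡ 35 − 483 ≡ 106 (mod 277).
Need 571⁻¹ mod 277. Extended Euclid on (277, 17):
277 = 16*17 + 5
17 = 3*5 + 2
5 = 2*2 + 1
2 = 2*1 + 0
Back-substitute:
1 = 5 − 2·2
1 = −2·17 + 7·5
1 = 7·277 − 114·17
571⁻¹ ≡ 163 (mod 277), so k ≡ 163·106 ≡ 104 (mod 277).
x = 483 + 571·104 = 59867.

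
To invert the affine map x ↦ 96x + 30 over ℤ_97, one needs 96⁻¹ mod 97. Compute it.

96

Apply the Euclidean algorithm to 97 and 96:
97 = 1*96 + 1
96 = 96*1 + 0
Since gcd(96, 97) = 1, back-substitute to write 1 as a combination:
1 = 97 − 96
Hence 96⁻¹ ≡ -1 ≡ 96 (mod 97).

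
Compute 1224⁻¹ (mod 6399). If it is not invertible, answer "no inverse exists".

no inverse exists

Euclidean algorithm on 6399, 1224:
6399 = 5*1224 + 279
1224 = 4*279 + 108
279 = 2*108 + 63
108 = 1*63 + 45
63 = 1*45 + 18
45 = 2*18 + 9
18 = 2*9 + 0
gcd(1224, 6399) = 9 ≠ 1, so 1224 has no multiplicative inverse modulo 6399.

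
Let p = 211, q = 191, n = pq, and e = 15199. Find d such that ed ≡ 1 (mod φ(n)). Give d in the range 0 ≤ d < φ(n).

20899

φ(n) = (p−1)(q−1) = 210·190 = 39900.
Need d with 15199·d ≡ 1 (mod 39900). Apply the extended Euclidean algorithm:
39900 = 2×15199 + 9502
15199 = 1×9502 + 5697
9502 = 1×5697 + 3805
5697 = 1×3805 + 1892
3805 = 2×1892 + 21
1892 = 90×21 + 2
21 = 10×2 + 1
2 = 2×1 + 0
Back-substitute:
1 = 21 − 10·2
1 = −10·1892 + 901·21
1 = 901·3805 − 1812·1892
1 = −1812·5697 + 2713·3805
1 = 2713·9502 − 4525·5697
1 = −4525·15199 + 7238·9502
1 = 7238·39900 − 19001·15199
So 15199·(-19001) ≡ 1 (mod 39900), hence d ≡ -19001 ≡ 20899 (mod 39900).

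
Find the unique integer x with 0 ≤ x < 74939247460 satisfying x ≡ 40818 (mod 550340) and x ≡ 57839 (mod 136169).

Write x = 40818 + 550340·k. Then 550340·k ≡ 57839 − 40818 ≡ 17021 (mod 136169).
Need 550340⁻¹ mod 136169. Extended Euclid on (136169, 5664):
136169 = 24×5664 + 233
5664 = 24×233 + 72
233 = 3×72 + 17
72 = 4×17 + 4
17 = 4×4 + 1
4 = 4×1 + 0
Back-substitute:
1 = 17 − 4·4
1 = −4·72 + 17·17
1 = 17·233 − 55·72
1 = −55·5664 + 1337·233
1 = 1337·136169 − 32143·5664
550340⁻¹ ≡ 104026 (mod 136169), so k ≡ 104026·17021 ≡ 21039 (mod 136169).
x = 40818 + 550340·21039 = 11578644078.

11578644078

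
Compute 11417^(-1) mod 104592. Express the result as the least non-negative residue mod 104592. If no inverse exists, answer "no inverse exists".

34409

Apply the Euclidean algorithm to 104592 and 11417:
104592 = 9·11417 + 1839
11417 = 6·1839 + 383
1839 = 4·383 + 307
383 = 1·307 + 76
307 = 4·76 + 3
76 = 25·3 + 1
3 = 3·1 + 0
The gcd is 1. Working backward:
1 = 76 − 25·3
1 = −25·307 + 101·76
1 = 101·383 − 126·307
1 = −126·1839 + 605·383
1 = 605·11417 − 3756·1839
1 = −3756·104592 + 34409·11417
So 11417·34409 ≡ 1 (mod 104592).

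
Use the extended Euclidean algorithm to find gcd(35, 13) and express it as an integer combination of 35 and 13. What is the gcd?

1

Repeated division:
35 = 2×13 + 9
13 = 1×9 + 4
9 = 2×4 + 1
4 = 4×1 + 0
gcd(35, 13) = 1.
Back-substituting:
1 = 9 − 2·4
1 = −2·13 + 3·9
1 = 3·35 − 8·13
So 1 = (3)·35 + (-8)·13.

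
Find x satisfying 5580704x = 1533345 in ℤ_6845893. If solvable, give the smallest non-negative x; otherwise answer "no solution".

5941725

First find gcd(5580704, 6845893):
6845893 = 1·5580704 + 1265189
5580704 = 4·1265189 + 519948
1265189 = 2·519948 + 225293
519948 = 2·225293 + 69362
225293 = 3·69362 + 17207
69362 = 4·17207 + 534
17207 = 32·534 + 119
534 = 4·119 + 58
119 = 2·58 + 3
58 = 19·3 + 1
3 = 3·1 + 0
gcd = 1, so a unique solution mod 6845893 exists.
Back-substitute for the Bézout coefficients:
1 = 58 − 19·3
1 = −19·119 + 39·58
1 = 39·534 − 175·119
1 = −175·17207 + 5639·534
1 = 5639·69362 − 22731·17207
1 = −22731·225293 + 73832·69362
1 = 73832·519948 − 170395·225293
1 = −170395·1265189 + 414622·519948
1 = 414622·5580704 − 1828883·1265189
1 = −1828883·6845893 + 2243505·5580704
So 5580704·(2243505) ≡ 1 (mod 6845893), giving 5580704⁻¹ ≡ 2243505.
x ≡ 5580704⁻¹·1533345 ≡ 2243505·1533345 ≡ 5941725 (mod 6845893).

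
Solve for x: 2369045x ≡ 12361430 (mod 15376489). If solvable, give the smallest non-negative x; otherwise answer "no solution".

First find gcd(2369045, 15376489):
15376489 = 6·2369045 + 1162219
2369045 = 2·1162219 + 44607
1162219 = 26·44607 + 2437
44607 = 18·2437 + 741
2437 = 3·741 + 214
741 = 3·214 + 99
214 = 2·99 + 16
99 = 6·16 + 3
16 = 5·3 + 1
3 = 3·1 + 0
gcd = 1, so a unique solution mod 15376489 exists.
Back-substitute for the Bézout coefficients:
1 = 16 − 5·3
1 = −5·99 + 31·16
1 = 31·214 − 67·99
1 = −67·741 + 232·214
1 = 232·2437 − 763·741
1 = −763·44607 + 13966·2437
1 = 13966·1162219 − 363879·44607
1 = −363879·2369045 + 741724·1162219
1 = 741724·15376489 − 4814223·2369045
So 2369045·(-4814223) ≡ 1 (mod 15376489), giving 2369045⁻¹ ≡ 10562266.
x ≡ 2369045⁻¹·12361430 ≡ 10562266·12361430 ≡ 6791981 (mod 15376489).

6791981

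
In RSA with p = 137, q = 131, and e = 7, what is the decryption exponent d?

φ(n) = (p−1)(q−1) = 136·130 = 17680.
Need d with 7·d ≡ 1 (mod 17680). Apply the extended Euclidean algorithm:
17680 = 2525*7 + 5
7 = 1*5 + 2
5 = 2*2 + 1
2 = 2*1 + 0
Back-substitute:
1 = 5 − 2·2
1 = −2·7 + 3·5
1 = 3·17680 − 7577·7
So 7·(-7577) ≡ 1 (mod 17680), hence d ≡ -7577 ≡ 10103 (mod 17680).

10103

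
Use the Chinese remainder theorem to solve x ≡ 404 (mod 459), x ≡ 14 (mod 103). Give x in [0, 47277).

8666

Write x = 404 + 459·k. Then 459·k ≡ 14 − 404 ≡ 22 (mod 103).
Need 459⁻¹ mod 103. Extended Euclid on (103, 47):
103 = 2·47 + 9
47 = 5·9 + 2
9 = 4·2 + 1
2 = 2·1 + 0
Back-substitute:
1 = 9 − 4·2
1 = −4·47 + 21·9
1 = 21·103 − 46·47
459⁻¹ ≡ 57 (mod 103), so k ≡ 57·22 ≡ 18 (mod 103).
x = 404 + 459·18 = 8666.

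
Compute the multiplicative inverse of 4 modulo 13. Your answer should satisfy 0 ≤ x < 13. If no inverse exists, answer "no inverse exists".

10

gcd(13, 4) by repeated division:
13 = 3·4 + 1
4 = 4·1 + 0
gcd = 1, so the inverse exists. Back-substitute:
1 = 13 − 3·4
Thus 4·(-3) ≡ 1 (mod 13); reducing, -3 mod 13 = 10.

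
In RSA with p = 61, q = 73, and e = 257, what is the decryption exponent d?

353

φ(n) = (p−1)(q−1) = 60·72 = 4320.
Need d with 257·d ≡ 1 (mod 4320). Apply the extended Euclidean algorithm:
4320 = 16·257 + 208
257 = 1·208 + 49
208 = 4·49 + 12
49 = 4·12 + 1
12 = 12·1 + 0
Back-substitute:
1 = 49 − 4·12
1 = −4·208 + 17·49
1 = 17·257 − 21·208
1 = −21·4320 + 353·257
So 257·353 ≡ 1 (mod 4320), hence d = 353.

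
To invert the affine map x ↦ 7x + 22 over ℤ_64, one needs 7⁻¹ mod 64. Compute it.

Apply the Euclidean algorithm to 64 and 7:
64 = 9×7 + 1
7 = 7×1 + 0
gcd = 1, so the inverse exists. Back-substitute:
1 = 64 − 9·7
Thus 7·(-9) ≡ 1 (mod 64); reducing, -9 mod 64 = 55.

55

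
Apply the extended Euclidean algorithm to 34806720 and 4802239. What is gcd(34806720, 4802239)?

Apply Euclid's algorithm to 34806720 and 4802239:
34806720 = 7·4802239 + 1191047
4802239 = 4·1191047 + 38051
1191047 = 31·38051 + 11466
38051 = 3·11466 + 3653
11466 = 3·3653 + 507
3653 = 7·507 + 104
507 = 4·104 + 91
104 = 1·91 + 13
91 = 7·13 + 0
gcd(34806720, 4802239) = 13.
Express as a combination:
13 = 104 − 91
13 = −507 + 5·104
13 = 5·3653 − 36·507
13 = −36·11466 + 113·3653
13 = 113·38051 − 375·11466
13 = −375·1191047 + 11738·38051
13 = 11738·4802239 − 47327·1191047
13 = −47327·34806720 + 343027·4802239
So 13 = (-47327)·34806720 + (343027)·4802239.

13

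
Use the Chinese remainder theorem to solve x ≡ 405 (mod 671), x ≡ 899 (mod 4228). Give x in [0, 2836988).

664695

Write x = 405 + 671·k. Then 671·k ≡ 899 − 405 ≡ 494 (mod 4228).
Need 671⁻¹ mod 4228. Extended Euclid on (4228, 671):
4228 = 6*671 + 202
671 = 3*202 + 65
202 = 3*65 + 7
65 = 9*7 + 2
7 = 3*2 + 1
2 = 2*1 + 0
Back-substitute:
1 = 7 − 3·2
1 = −3·65 + 28·7
1 = 28·202 − 87·65
1 = −87·671 + 289·202
1 = 289·4228 − 1821·671
671⁻¹ ≡ 2407 (mod 4228), so k ≡ 2407·494 ≡ 990 (mod 4228).
x = 405 + 671·990 = 664695.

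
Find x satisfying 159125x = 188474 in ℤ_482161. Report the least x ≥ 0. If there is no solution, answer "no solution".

82089

First find gcd(159125, 482161):
482161 = 3×159125 + 4786
159125 = 33×4786 + 1187
4786 = 4×1187 + 38
1187 = 31×38 + 9
38 = 4×9 + 2
9 = 4×2 + 1
2 = 2×1 + 0
gcd = 1, so a unique solution mod 482161 exists.
Back-substitute for the Bézout coefficients:
1 = 9 − 4·2
1 = −4·38 + 17·9
1 = 17·1187 − 531·38
1 = −531·4786 + 2141·1187
1 = 2141·159125 − 71184·4786
1 = −71184·482161 + 215693·159125
So 159125·(215693) ≡ 1 (mod 482161), giving 159125⁻¹ ≡ 215693.
x ≡ 159125⁻¹·188474 ≡ 215693·188474 ≡ 82089 (mod 482161).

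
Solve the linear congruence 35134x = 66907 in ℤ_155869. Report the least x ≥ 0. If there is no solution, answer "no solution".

First find gcd(35134, 155869):
155869 = 4*35134 + 15333
35134 = 2*15333 + 4468
15333 = 3*4468 + 1929
4468 = 2*1929 + 610
1929 = 3*610 + 99
610 = 6*99 + 16
99 = 6*16 + 3
16 = 5*3 + 1
3 = 3*1 + 0
gcd = 1, so a unique solution mod 155869 exists.
Back-substitute for the Bézout coefficients:
1 = 16 − 5·3
1 = −5·99 + 31·16
1 = 31·610 − 191·99
1 = −191·1929 + 604·610
1 = 604·4468 − 1399·1929
1 = −1399·15333 + 4801·4468
1 = 4801·35134 − 11001·15333
1 = −11001·155869 + 48805·35134
So 35134·(48805) ≡ 1 (mod 155869), giving 35134⁻¹ ≡ 48805.
x ≡ 35134⁻¹·66907 ≡ 48805·66907 ≡ 96454 (mod 155869).

96454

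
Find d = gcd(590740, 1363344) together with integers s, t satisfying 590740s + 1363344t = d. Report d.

4

Repeated division:
1363344 = 2·590740 + 181864
590740 = 3·181864 + 45148
181864 = 4·45148 + 1272
45148 = 35·1272 + 628
1272 = 2·628 + 16
628 = 39·16 + 4
16 = 4·4 + 0
gcd(590740, 1363344) = 4.
Back-substituting:
4 = 628 − 39·16
4 = −39·1272 + 79·628
4 = 79·45148 − 2804·1272
4 = −2804·181864 + 11295·45148
4 = 11295·590740 − 36689·181864
4 = −36689·1363344 + 84673·590740
So 4 = (-36689)·1363344 + (84673)·590740.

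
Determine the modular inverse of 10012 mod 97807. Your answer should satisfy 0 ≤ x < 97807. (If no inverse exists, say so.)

94847

Apply the Euclidean algorithm to 97807 and 10012:
97807 = 9·10012 + 7699
10012 = 1·7699 + 2313
7699 = 3·2313 + 760
2313 = 3·760 + 33
760 = 23·33 + 1
33 = 33·1 + 0
Since gcd(10012, 97807) = 1, back-substitute to write 1 as a combination:
1 = 760 − 23·33
1 = −23·2313 + 70·760
1 = 70·7699 − 233·2313
1 = −233·10012 + 303·7699
1 = 303·97807 − 2960·10012
Hence 10012⁻¹ ≡ -2960 ≡ 94847 (mod 97807).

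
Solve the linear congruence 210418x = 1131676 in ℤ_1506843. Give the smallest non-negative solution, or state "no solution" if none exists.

First find gcd(210418, 1506843):
1506843 = 7*210418 + 33917
210418 = 6*33917 + 6916
33917 = 4*6916 + 6253
6916 = 1*6253 + 663
6253 = 9*663 + 286
663 = 2*286 + 91
286 = 3*91 + 13
91 = 7*13 + 0
gcd = 13 and 13 | 1131676, so solutions exist. Divide through by 13: 16186x ≡ 87052 (mod 115911).
Now find 16186⁻¹ mod 115911:
115911 = 7*16186 + 2609
16186 = 6*2609 + 532
2609 = 4*532 + 481
532 = 1*481 + 51
481 = 9*51 + 22
51 = 2*22 + 7
22 = 3*7 + 1
7 = 7*1 + 0
Back-substitute:
1 = 22 − 3·7
1 = −3·51 + 7·22
1 = 7·481 − 66·51
1 = −66·532 + 73·481
1 = 73·2609 − 358·532
1 = −358·16186 + 2221·2609
1 = 2221·115911 − 15905·16186
So 16186·(-15905) ≡ 1 (mod 115911), i.e. 16186⁻¹ ≡ 100006.
Then x ≡ 100006·87052 ≡ 110746 (mod 115911); the smallest non-negative solution is x = 110746.

110746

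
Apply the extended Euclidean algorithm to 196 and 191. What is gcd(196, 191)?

Euclidean algorithm:
196 = 1·191 + 5
191 = 38·5 + 1
5 = 5·1 + 0
gcd(196, 191) = 1.
Express as a combination:
1 = 191 − 38·5
1 = −38·196 + 39·191
So 1 = (-38)·196 + (39)·191.

1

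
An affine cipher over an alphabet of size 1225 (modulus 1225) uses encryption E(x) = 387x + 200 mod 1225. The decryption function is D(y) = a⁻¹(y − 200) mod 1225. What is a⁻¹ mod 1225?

823

Run Euclid on (1225, 387):
1225 = 3·387 + 64
387 = 6·64 + 3
64 = 21·3 + 1
3 = 3·1 + 0
The gcd is 1. Working backward:
1 = 64 − 21·3
1 = −21·387 + 127·64
1 = 127·1225 − 402·387
Thus 387·(-402) ≡ 1 (mod 1225); reducing, -402 mod 1225 = 823.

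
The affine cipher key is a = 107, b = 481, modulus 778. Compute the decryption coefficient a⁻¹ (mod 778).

429

gcd(778, 107) by repeated division:
778 = 7*107 + 29
107 = 3*29 + 20
29 = 1*20 + 9
20 = 2*9 + 2
9 = 4*2 + 1
2 = 2*1 + 0
gcd = 1, so the inverse exists. Back-substitute:
1 = 9 − 4·2
1 = −4·20 + 9·9
1 = 9·29 − 13·20
1 = −13·107 + 48·29
1 = 48·778 − 349·107
Hence 107⁻¹ ≡ -349 ≡ 429 (mod 778).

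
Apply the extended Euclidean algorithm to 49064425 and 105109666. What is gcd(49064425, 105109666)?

Euclidean algorithm:
105109666 = 2·49064425 + 6980816
49064425 = 7·6980816 + 198713
6980816 = 35·198713 + 25861
198713 = 7·25861 + 17686
25861 = 1·17686 + 8175
17686 = 2·8175 + 1336
8175 = 6·1336 + 159
1336 = 8·159 + 64
159 = 2·64 + 31
64 = 2·31 + 2
31 = 15·2 + 1
2 = 2·1 + 0
gcd(49064425, 105109666) = 1.
Express as a combination:
1 = 31 − 15·2
1 = −15·64 + 31·31
1 = 31·159 − 77·64
1 = −77·1336 + 647·159
1 = 647·8175 − 3959·1336
1 = −3959·17686 + 8565·8175
1 = 8565·25861 − 12524·17686
1 = −12524·198713 + 96233·25861
1 = 96233·6980816 − 3380679·198713
1 = −3380679·49064425 + 23760986·6980816
1 = 23760986·105109666 − 50902651·49064425
So 1 = (23760986)·105109666 + (-50902651)·49064425.

1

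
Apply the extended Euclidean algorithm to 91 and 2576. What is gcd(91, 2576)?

7

Repeated division:
2576 = 28×91 + 28
91 = 3×28 + 7
28 = 4×7 + 0
gcd(91, 2576) = 7.
Express as a combination:
7 = 91 − 3·28
7 = −3·2576 + 85·91
So 7 = (-3)·2576 + (85)·91.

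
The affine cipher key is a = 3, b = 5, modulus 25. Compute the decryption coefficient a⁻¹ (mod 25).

17

Run Euclid on (25, 3):
25 = 8×3 + 1
3 = 3×1 + 0
gcd = 1, so the inverse exists. Back-substitute:
1 = 25 − 8·3
Hence 3⁻¹ ≡ -8 ≡ 17 (mod 25).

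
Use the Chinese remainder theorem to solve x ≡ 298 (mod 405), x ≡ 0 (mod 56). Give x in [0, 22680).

18928

Write x = 298 + 405·k. Then 405·k ≡ 0 − 298 ≡ 38 (mod 56).
Need 405⁻¹ mod 56. Extended Euclid on (56, 13):
56 = 4·13 + 4
13 = 3·4 + 1
4 = 4·1 + 0
Back-substitute:
1 = 13 − 3·4
1 = −3·56 + 13·13
405⁻¹ ≡ 13 (mod 56), so k ≡ 13·38 ≡ 46 (mod 56).
x = 298 + 405·46 = 18928.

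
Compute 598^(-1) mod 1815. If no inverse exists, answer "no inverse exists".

Extended Euclidean algorithm:
1815 = 3×598 + 21
598 = 28×21 + 10
21 = 2×10 + 1
10 = 10×1 + 0
gcd = 1, so the inverse exists. Back-substitute:
1 = 21 − 2·10
1 = −2·598 + 57·21
1 = 57·1815 − 173·598
Thus 598·(-173) ≡ 1 (mod 1815); reducing, -173 mod 1815 = 1642.

1642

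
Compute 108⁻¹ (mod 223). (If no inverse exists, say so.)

Run Euclid on (223, 108):
223 = 2·108 + 7
108 = 15·7 + 3
7 = 2·3 + 1
3 = 3·1 + 0
Since gcd(108, 223) = 1, back-substitute to write 1 as a combination:
1 = 7 − 2·3
1 = −2·108 + 31·7
1 = 31·223 − 64·108
So 108·(-64) ≡ 1 (mod 223), and -64 ≡ 159 (mod 223).

159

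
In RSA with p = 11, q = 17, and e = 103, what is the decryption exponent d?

φ(n) = (p−1)(q−1) = 10·16 = 160.
Need d with 103·d ≡ 1 (mod 160). Apply the extended Euclidean algorithm:
160 = 1×103 + 57
103 = 1×57 + 46
57 = 1×46 + 11
46 = 4×11 + 2
11 = 5×2 + 1
2 = 2×1 + 0
Back-substitute:
1 = 11 − 5·2
1 = −5·46 + 21·11
1 = 21·57 − 26·46
1 = −26·103 + 47·57
1 = 47·160 − 73·103
So 103·(-73) ≡ 1 (mod 160), hence d ≡ -73 ≡ 87 (mod 160).

87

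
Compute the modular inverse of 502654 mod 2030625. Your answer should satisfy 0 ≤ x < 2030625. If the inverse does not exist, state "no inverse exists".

Extended Euclidean algorithm:
2030625 = 4*502654 + 20009
502654 = 25*20009 + 2429
20009 = 8*2429 + 577
2429 = 4*577 + 121
577 = 4*121 + 93
121 = 1*93 + 28
93 = 3*28 + 9
28 = 3*9 + 1
9 = 9*1 + 0
gcd = 1, so the inverse exists. Back-substitute:
1 = 28 − 3·9
1 = −3·93 + 10·28
1 = 10·121 − 13·93
1 = −13·577 + 62·121
1 = 62·2429 − 261·577
1 = −261·20009 + 2150·2429
1 = 2150·502654 − 54011·20009
1 = −54011·2030625 + 218194·502654
So 502654·218194 ≡ 1 (mod 2030625).

218194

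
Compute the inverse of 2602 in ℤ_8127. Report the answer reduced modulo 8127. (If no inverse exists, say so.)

2152

Extended Euclidean algorithm:
8127 = 3*2602 + 321
2602 = 8*321 + 34
321 = 9*34 + 15
34 = 2*15 + 4
15 = 3*4 + 3
4 = 1*3 + 1
3 = 3*1 + 0
Since gcd(2602, 8127) = 1, back-substitute to write 1 as a combination:
1 = 4 − 3
1 = −15 + 4·4
1 = 4·34 − 9·15
1 = −9·321 + 85·34
1 = 85·2602 − 689·321
1 = −689·8127 + 2152·2602
So 2602·2152 ≡ 1 (mod 8127).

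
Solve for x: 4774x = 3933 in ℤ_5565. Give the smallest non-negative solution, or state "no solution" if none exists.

no solution

gcd(4774, 5565):
5565 = 1·4774 + 791
4774 = 6·791 + 28
791 = 28·28 + 7
28 = 4·7 + 0
gcd = 7, but 7 ∤ 3933, so the congruence has no solution.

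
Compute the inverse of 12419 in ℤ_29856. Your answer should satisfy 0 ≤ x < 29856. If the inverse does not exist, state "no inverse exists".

Extended Euclidean algorithm:
29856 = 2*12419 + 5018
12419 = 2*5018 + 2383
5018 = 2*2383 + 252
2383 = 9*252 + 115
252 = 2*115 + 22
115 = 5*22 + 5
22 = 4*5 + 2
5 = 2*2 + 1
2 = 2*1 + 0
Since gcd(12419, 29856) = 1, back-substitute to write 1 as a combination:
1 = 5 − 2·2
1 = −2·22 + 9·5
1 = 9·115 − 47·22
1 = −47·252 + 103·115
1 = 103·2383 − 974·252
1 = −974·5018 + 2051·2383
1 = 2051·12419 − 5076·5018
1 = −5076·29856 + 12203·12419
So 12419·12203 ≡ 1 (mod 29856).

12203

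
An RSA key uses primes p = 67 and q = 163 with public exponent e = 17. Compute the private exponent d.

629

φ(n) = (p−1)(q−1) = 66·162 = 10692.
Need d with 17·d ≡ 1 (mod 10692). Apply the extended Euclidean algorithm:
10692 = 628×17 + 16
17 = 1×16 + 1
16 = 16×1 + 0
Back-substitute:
1 = 17 − 16
1 = −10692 + 629·17
So 17·629 ≡ 1 (mod 10692), hence d = 629.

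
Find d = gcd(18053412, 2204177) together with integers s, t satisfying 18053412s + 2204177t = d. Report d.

1

Euclidean algorithm:
18053412 = 8*2204177 + 419996
2204177 = 5*419996 + 104197
419996 = 4*104197 + 3208
104197 = 32*3208 + 1541
3208 = 2*1541 + 126
1541 = 12*126 + 29
126 = 4*29 + 10
29 = 2*10 + 9
10 = 1*9 + 1
9 = 9*1 + 0
gcd(18053412, 2204177) = 1.
Back-substituting:
1 = 10 − 9
1 = −29 + 3·10
1 = 3·126 − 13·29
1 = −13·1541 + 159·126
1 = 159·3208 − 331·1541
1 = −331·104197 + 10751·3208
1 = 10751·419996 − 43335·104197
1 = −43335·2204177 + 227426·419996
1 = 227426·18053412 − 1862743·2204177
So 1 = (227426)·18053412 + (-1862743)·2204177.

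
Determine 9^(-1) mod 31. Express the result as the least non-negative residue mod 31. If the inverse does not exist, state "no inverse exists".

gcd(31, 9) by repeated division:
31 = 3×9 + 4
9 = 2×4 + 1
4 = 4×1 + 0
Since gcd(9, 31) = 1, back-substitute to write 1 as a combination:
1 = 9 − 2·4
1 = −2·31 + 7·9
So 9·7 ≡ 1 (mod 31).

7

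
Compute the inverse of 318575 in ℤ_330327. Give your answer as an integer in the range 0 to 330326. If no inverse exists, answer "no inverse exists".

34826

Run Euclid on (330327, 318575):
330327 = 1×318575 + 11752
318575 = 27×11752 + 1271
11752 = 9×1271 + 313
1271 = 4×313 + 19
313 = 16×19 + 9
19 = 2×9 + 1
9 = 9×1 + 0
The gcd is 1. Working backward:
1 = 19 − 2·9
1 = −2·313 + 33·19
1 = 33·1271 − 134·313
1 = −134·11752 + 1239·1271
1 = 1239·318575 − 33587·11752
1 = −33587·330327 + 34826·318575
So 318575·34826 ≡ 1 (mod 330327).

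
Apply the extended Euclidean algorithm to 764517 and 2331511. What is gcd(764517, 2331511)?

13

Apply Euclid's algorithm to 2331511 and 764517:
2331511 = 3·764517 + 37960
764517 = 20·37960 + 5317
37960 = 7·5317 + 741
5317 = 7·741 + 130
741 = 5·130 + 91
130 = 1·91 + 39
91 = 2·39 + 13
39 = 3·13 + 0
gcd(764517, 2331511) = 13.
Express as a combination:
13 = 91 − 2·39
13 = −2·130 + 3·91
13 = 3·741 − 17·130
13 = −17·5317 + 122·741
13 = 122·37960 − 871·5317
13 = −871·764517 + 17542·37960
13 = 17542·2331511 − 53497·764517
So 13 = (17542)·2331511 + (-53497)·764517.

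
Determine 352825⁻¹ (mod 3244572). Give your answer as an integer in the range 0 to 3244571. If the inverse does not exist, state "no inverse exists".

790321

Extended Euclidean algorithm:
3244572 = 9*352825 + 69147
352825 = 5*69147 + 7090
69147 = 9*7090 + 5337
7090 = 1*5337 + 1753
5337 = 3*1753 + 78
1753 = 22*78 + 37
78 = 2*37 + 4
37 = 9*4 + 1
4 = 4*1 + 0
Since gcd(352825, 3244572) = 1, back-substitute to write 1 as a combination:
1 = 37 − 9·4
1 = −9·78 + 19·37
1 = 19·1753 − 427·78
1 = −427·5337 + 1300·1753
1 = 1300·7090 − 1727·5337
1 = −1727·69147 + 16843·7090
1 = 16843·352825 − 85942·69147
1 = −85942·3244572 + 790321·352825
So 352825·790321 ≡ 1 (mod 3244572).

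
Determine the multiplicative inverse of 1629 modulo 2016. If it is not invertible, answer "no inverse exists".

no inverse exists

Compute gcd(1629, 2016):
2016 = 1·1629 + 387
1629 = 4·387 + 81
387 = 4·81 + 63
81 = 1·63 + 18
63 = 3·18 + 9
18 = 2·9 + 0
Since gcd = 9 > 1, 1629 is not a unit mod 2016.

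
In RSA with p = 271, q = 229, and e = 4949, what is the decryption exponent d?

φ(n) = (p−1)(q−1) = 270·228 = 61560.
Need d with 4949·d ≡ 1 (mod 61560). Apply the extended Euclidean algorithm:
61560 = 12*4949 + 2172
4949 = 2*2172 + 605
2172 = 3*605 + 357
605 = 1*357 + 248
357 = 1*248 + 109
248 = 2*109 + 30
109 = 3*30 + 19
30 = 1*19 + 11
19 = 1*11 + 8
11 = 1*8 + 3
8 = 2*3 + 2
3 = 1*2 + 1
2 = 2*1 + 0
Back-substitute:
1 = 3 − 2
1 = −8 + 3·3
1 = 3·11 − 4·8
1 = −4·19 + 7·11
1 = 7·30 − 11·19
1 = −11·109 + 40·30
1 = 40·248 − 91·109
1 = −91·357 + 131·248
1 = 131·605 − 222·357
1 = −222·2172 + 797·605
1 = 797·4949 − 1816·2172
1 = −1816·61560 + 22589·4949
So 4949·22589 ≡ 1 (mod 61560), hence d = 22589.

22589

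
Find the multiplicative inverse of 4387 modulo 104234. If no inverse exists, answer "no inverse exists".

Run Euclid on (104234, 4387):
104234 = 23×4387 + 3333
4387 = 1×3333 + 1054
3333 = 3×1054 + 171
1054 = 6×171 + 28
171 = 6×28 + 3
28 = 9×3 + 1
3 = 3×1 + 0
Since gcd(4387, 104234) = 1, back-substitute to write 1 as a combination:
1 = 28 − 9·3
1 = −9·171 + 55·28
1 = 55·1054 − 339·171
1 = −339·3333 + 1072·1054
1 = 1072·4387 − 1411·3333
1 = −1411·104234 + 33525·4387
So 4387·33525 ≡ 1 (mod 104234).

33525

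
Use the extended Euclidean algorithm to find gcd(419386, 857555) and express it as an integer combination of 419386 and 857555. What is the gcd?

Apply Euclid's algorithm to 857555 and 419386:
857555 = 2×419386 + 18783
419386 = 22×18783 + 6160
18783 = 3×6160 + 303
6160 = 20×303 + 100
303 = 3×100 + 3
100 = 33×3 + 1
3 = 3×1 + 0
gcd(419386, 857555) = 1.
Express as a combination:
1 = 100 − 33·3
1 = −33·303 + 100·100
1 = 100·6160 − 2033·303
1 = −2033·18783 + 6199·6160
1 = 6199·419386 − 138411·18783
1 = −138411·857555 + 283021·419386
So 1 = (-138411)·857555 + (283021)·419386.

1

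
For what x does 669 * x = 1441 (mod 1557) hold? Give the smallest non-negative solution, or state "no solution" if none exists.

gcd(669, 1557):
1557 = 2*669 + 219
669 = 3*219 + 12
219 = 18*12 + 3
12 = 4*3 + 0
gcd = 3, but 3 ∤ 1441, so the congruence has no solution.

no solution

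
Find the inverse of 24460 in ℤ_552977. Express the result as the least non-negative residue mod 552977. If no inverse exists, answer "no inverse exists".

Apply the Euclidean algorithm to 552977 and 24460:
552977 = 22×24460 + 14857
24460 = 1×14857 + 9603
14857 = 1×9603 + 5254
9603 = 1×5254 + 4349
5254 = 1×4349 + 905
4349 = 4×905 + 729
905 = 1×729 + 176
729 = 4×176 + 25
176 = 7×25 + 1
25 = 25×1 + 0
Since gcd(24460, 552977) = 1, back-substitute to write 1 as a combination:
1 = 176 − 7·25
1 = −7·729 + 29·176
1 = 29·905 − 36·729
1 = −36·4349 + 173·905
1 = 173·5254 − 209·4349
1 = −209·9603 + 382·5254
1 = 382·14857 − 591·9603
1 = −591·24460 + 973·14857
1 = 973·552977 − 21997·24460
Thus 24460·(-21997) ≡ 1 (mod 552977); reducing, -21997 mod 552977 = 530980.

530980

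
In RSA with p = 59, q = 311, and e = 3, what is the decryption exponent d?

11987

φ(n) = (p−1)(q−1) = 58·310 = 17980.
Need d with 3·d ≡ 1 (mod 17980). Apply the extended Euclidean algorithm:
17980 = 5993·3 + 1
3 = 3·1 + 0
Back-substitute:
1 = 17980 − 5993·3
So 3·(-5993) ≡ 1 (mod 17980), hence d ≡ -5993 ≡ 11987 (mod 17980).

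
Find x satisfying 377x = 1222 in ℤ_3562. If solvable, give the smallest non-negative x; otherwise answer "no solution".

230

First find gcd(377, 3562):
3562 = 9*377 + 169
377 = 2*169 + 39
169 = 4*39 + 13
39 = 3*13 + 0
gcd = 13 and 13 | 1222, so solutions exist. Divide through by 13: 29x ≡ 94 (mod 274).
Now find 29⁻¹ mod 274:
274 = 9*29 + 13
29 = 2*13 + 3
13 = 4*3 + 1
3 = 3*1 + 0
Back-substitute:
1 = 13 − 4·3
1 = −4·29 + 9·13
1 = 9·274 − 85·29
So 29·(-85) ≡ 1 (mod 274), i.e. 29⁻¹ ≡ 189.
Then x ≡ 189·94 ≡ 230 (mod 274); the smallest non-negative solution is x = 230.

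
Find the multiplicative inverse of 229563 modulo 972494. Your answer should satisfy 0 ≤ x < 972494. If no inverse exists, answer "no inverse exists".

Run Euclid on (972494, 229563):
972494 = 4·229563 + 54242
229563 = 4·54242 + 12595
54242 = 4·12595 + 3862
12595 = 3·3862 + 1009
3862 = 3·1009 + 835
1009 = 1·835 + 174
835 = 4·174 + 139
174 = 1·139 + 35
139 = 3·35 + 34
35 = 1·34 + 1
34 = 34·1 + 0
gcd = 1, so the inverse exists. Back-substitute:
1 = 35 − 34
1 = −139 + 4·35
1 = 4·174 − 5·139
1 = −5·835 + 24·174
1 = 24·1009 − 29·835
1 = −29·3862 + 111·1009
1 = 111·12595 − 362·3862
1 = −362·54242 + 1559·12595
1 = 1559·229563 − 6598·54242
1 = −6598·972494 + 27951·229563
So 229563·27951 ≡ 1 (mod 972494).

27951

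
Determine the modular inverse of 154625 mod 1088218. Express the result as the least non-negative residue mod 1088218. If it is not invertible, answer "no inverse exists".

Run Euclid on (1088218, 154625):
1088218 = 7×154625 + 5843
154625 = 26×5843 + 2707
5843 = 2×2707 + 429
2707 = 6×429 + 133
429 = 3×133 + 30
133 = 4×30 + 13
30 = 2×13 + 4
13 = 3×4 + 1
4 = 4×1 + 0
The gcd is 1. Working backward:
1 = 13 − 3·4
1 = −3·30 + 7·13
1 = 7·133 − 31·30
1 = −31·429 + 100·133
1 = 100·2707 − 631·429
1 = −631·5843 + 1362·2707
1 = 1362·154625 − 36043·5843
1 = −36043·1088218 + 253663·154625
So 154625·253663 ≡ 1 (mod 1088218).

253663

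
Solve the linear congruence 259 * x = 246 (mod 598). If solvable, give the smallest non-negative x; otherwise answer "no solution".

248

First find gcd(259, 598):
598 = 2*259 + 80
259 = 3*80 + 19
80 = 4*19 + 4
19 = 4*4 + 3
4 = 1*3 + 1
3 = 3*1 + 0
gcd = 1, so a unique solution mod 598 exists.
Back-substitute for the Bézout coefficients:
1 = 4 − 3
1 = −19 + 5·4
1 = 5·80 − 21·19
1 = −21·259 + 68·80
1 = 68·598 − 157·259
So 259·(-157) ≡ 1 (mod 598), giving 259⁻¹ ≡ 441.
x ≡ 259⁻¹·246 ≡ 441·246 ≡ 248 (mod 598).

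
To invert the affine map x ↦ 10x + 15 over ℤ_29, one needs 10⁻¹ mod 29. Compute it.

Run Euclid on (29, 10):
29 = 2×10 + 9
10 = 1×9 + 1
9 = 9×1 + 0
gcd = 1, so the inverse exists. Back-substitute:
1 = 10 − 9
1 = −29 + 3·10
So 10·3 ≡ 1 (mod 29).

3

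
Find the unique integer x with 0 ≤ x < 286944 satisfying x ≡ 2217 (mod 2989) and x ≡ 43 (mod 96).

Write x = 2217 + 2989·k. Then 2989·k ≡ 43 − 2217 ≡ 34 (mod 96).
Need 2989⁻¹ mod 96. Extended Euclid on (96, 13):
96 = 7·13 + 5
13 = 2·5 + 3
5 = 1·3 + 2
3 = 1·2 + 1
2 = 2·1 + 0
Back-substitute:
1 = 3 − 2
1 = −5 + 2·3
1 = 2·13 − 5·5
1 = −5·96 + 37·13
2989⁻¹ ≡ 37 (mod 96), so k ≡ 37·34 ≡ 10 (mod 96).
x = 2217 + 2989·10 = 32107.

32107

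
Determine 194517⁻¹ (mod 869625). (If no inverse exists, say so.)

no inverse exists

Euclidean algorithm on 869625, 194517:
869625 = 4*194517 + 91557
194517 = 2*91557 + 11403
91557 = 8*11403 + 333
11403 = 34*333 + 81
333 = 4*81 + 9
81 = 9*9 + 0
gcd(194517, 869625) = 9 ≠ 1, so 194517 has no multiplicative inverse modulo 869625.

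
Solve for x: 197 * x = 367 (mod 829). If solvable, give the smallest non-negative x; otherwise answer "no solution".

591

First find gcd(197, 829):
829 = 4*197 + 41
197 = 4*41 + 33
41 = 1*33 + 8
33 = 4*8 + 1
8 = 8*1 + 0
gcd = 1, so a unique solution mod 829 exists.
Back-substitute for the Bézout coefficients:
1 = 33 − 4·8
1 = −4·41 + 5·33
1 = 5·197 − 24·41
1 = −24·829 + 101·197
So 197·(101) ≡ 1 (mod 829), giving 197⁻¹ ≡ 101.
x ≡ 197⁻¹·367 ≡ 101·367 ≡ 591 (mod 829).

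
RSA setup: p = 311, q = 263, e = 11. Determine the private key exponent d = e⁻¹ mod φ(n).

φ(n) = (p−1)(q−1) = 310·262 = 81220.
Need d with 11·d ≡ 1 (mod 81220). Apply the extended Euclidean algorithm:
81220 = 7383·11 + 7
11 = 1·7 + 4
7 = 1·4 + 3
4 = 1·3 + 1
3 = 3·1 + 0
Back-substitute:
1 = 4 − 3
1 = −7 + 2·4
1 = 2·11 − 3·7
1 = −3·81220 + 22151·11
So 11·22151 ≡ 1 (mod 81220), hence d = 22151.

22151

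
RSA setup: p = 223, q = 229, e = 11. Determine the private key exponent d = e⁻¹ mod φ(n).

φ(n) = (p−1)(q−1) = 222·228 = 50616.
Need d with 11·d ≡ 1 (mod 50616). Apply the extended Euclidean algorithm:
50616 = 4601*11 + 5
11 = 2*5 + 1
5 = 5*1 + 0
Back-substitute:
1 = 11 − 2·5
1 = −2·50616 + 9203·11
So 11·9203 ≡ 1 (mod 50616), hence d = 9203.

9203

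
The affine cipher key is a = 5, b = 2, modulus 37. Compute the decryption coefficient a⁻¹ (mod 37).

15

Extended Euclidean algorithm:
37 = 7×5 + 2
5 = 2×2 + 1
2 = 2×1 + 0
gcd = 1, so the inverse exists. Back-substitute:
1 = 5 − 2·2
1 = −2·37 + 15·5
So 5·15 ≡ 1 (mod 37).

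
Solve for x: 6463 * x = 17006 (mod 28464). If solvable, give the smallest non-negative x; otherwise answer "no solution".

2306

First find gcd(6463, 28464):
28464 = 4·6463 + 2612
6463 = 2·2612 + 1239
2612 = 2·1239 + 134
1239 = 9·134 + 33
134 = 4·33 + 2
33 = 16·2 + 1
2 = 2·1 + 0
gcd = 1, so a unique solution mod 28464 exists.
Back-substitute for the Bézout coefficients:
1 = 33 − 16·2
1 = −16·134 + 65·33
1 = 65·1239 − 601·134
1 = −601·2612 + 1267·1239
1 = 1267·6463 − 3135·2612
1 = −3135·28464 + 13807·6463
So 6463·(13807) ≡ 1 (mod 28464), giving 6463⁻¹ ≡ 13807.
x ≡ 6463⁻¹·17006 ≡ 13807·17006 ≡ 2306 (mod 28464).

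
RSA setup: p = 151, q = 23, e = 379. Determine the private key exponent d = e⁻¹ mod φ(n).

φ(n) = (p−1)(q−1) = 150·22 = 3300.
Need d with 379·d ≡ 1 (mod 3300). Apply the extended Euclidean algorithm:
3300 = 8·379 + 268
379 = 1·268 + 111
268 = 2·111 + 46
111 = 2·46 + 19
46 = 2·19 + 8
19 = 2·8 + 3
8 = 2·3 + 2
3 = 1·2 + 1
2 = 2·1 + 0
Back-substitute:
1 = 3 − 2
1 = −8 + 3·3
1 = 3·19 − 7·8
1 = −7·46 + 17·19
1 = 17·111 − 41·46
1 = −41·268 + 99·111
1 = 99·379 − 140·268
1 = −140·3300 + 1219·379
So 379·1219 ≡ 1 (mod 3300), hence d = 1219.

1219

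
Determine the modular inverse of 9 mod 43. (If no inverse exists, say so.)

Run Euclid on (43, 9):
43 = 4×9 + 7
9 = 1×7 + 2
7 = 3×2 + 1
2 = 2×1 + 0
Since gcd(9, 43) = 1, back-substitute to write 1 as a combination:
1 = 7 − 3·2
1 = −3·9 + 4·7
1 = 4·43 − 19·9
Thus 9·(-19) ≡ 1 (mod 43); reducing, -19 mod 43 = 24.

24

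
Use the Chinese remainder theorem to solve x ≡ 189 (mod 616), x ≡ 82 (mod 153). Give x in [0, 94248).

54397

Write x = 189 + 616·k. Then 616·k ≡ 82 − 189 ≡ 46 (mod 153).
Need 616⁻¹ mod 153. Extended Euclid on (153, 4):
153 = 38·4 + 1
4 = 4·1 + 0
Back-substitute:
1 = 153 − 38·4
616⁻¹ ≡ 115 (mod 153), so k ≡ 115·46 ≡ 88 (mod 153).
x = 189 + 616·88 = 54397.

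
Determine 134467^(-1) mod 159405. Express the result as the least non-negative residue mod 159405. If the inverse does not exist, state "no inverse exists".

gcd(159405, 134467) by repeated division:
159405 = 1·134467 + 24938
134467 = 5·24938 + 9777
24938 = 2·9777 + 5384
9777 = 1·5384 + 4393
5384 = 1·4393 + 991
4393 = 4·991 + 429
991 = 2·429 + 133
429 = 3·133 + 30
133 = 4·30 + 13
30 = 2·13 + 4
13 = 3·4 + 1
4 = 4·1 + 0
Since gcd(134467, 159405) = 1, back-substitute to write 1 as a combination:
1 = 13 − 3·4
1 = −3·30 + 7·13
1 = 7·133 − 31·30
1 = −31·429 + 100·133
1 = 100·991 − 231·429
1 = −231·4393 + 1024·991
1 = 1024·5384 − 1255·4393
1 = −1255·9777 + 2279·5384
1 = 2279·24938 − 5813·9777
1 = −5813·134467 + 31344·24938
1 = 31344·159405 − 37157·134467
Hence 134467⁻¹ ≡ -37157 ≡ 122248 (mod 159405).

122248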